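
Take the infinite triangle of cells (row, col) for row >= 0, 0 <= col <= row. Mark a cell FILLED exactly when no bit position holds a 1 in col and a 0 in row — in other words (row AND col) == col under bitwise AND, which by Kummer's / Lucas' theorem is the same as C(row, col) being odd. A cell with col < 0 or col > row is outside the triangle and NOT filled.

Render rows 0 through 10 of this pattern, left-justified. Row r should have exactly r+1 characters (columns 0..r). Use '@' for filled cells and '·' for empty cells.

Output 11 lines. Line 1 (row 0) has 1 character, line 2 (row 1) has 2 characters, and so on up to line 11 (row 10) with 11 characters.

r0=0: @
r1=1: @@
r2=10: @·@
r3=11: @@@@
r4=100: @···@
r5=101: @@··@@
r6=110: @·@·@·@
r7=111: @@@@@@@@
r8=1000: @·······@
r9=1001: @@······@@
r10=1010: @·@·····@·@

Answer: @
@@
@·@
@@@@
@···@
@@··@@
@·@·@·@
@@@@@@@@
@·······@
@@······@@
@·@·····@·@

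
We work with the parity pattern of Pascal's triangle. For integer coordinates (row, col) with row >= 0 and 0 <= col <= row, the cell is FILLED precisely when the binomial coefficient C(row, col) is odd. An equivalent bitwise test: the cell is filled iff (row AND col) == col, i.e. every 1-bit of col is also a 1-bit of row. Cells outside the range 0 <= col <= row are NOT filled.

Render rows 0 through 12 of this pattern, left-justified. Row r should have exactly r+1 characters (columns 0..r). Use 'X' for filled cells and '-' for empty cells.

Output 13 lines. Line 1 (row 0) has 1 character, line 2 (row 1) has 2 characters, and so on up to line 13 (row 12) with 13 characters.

r0=0: X
r1=1: XX
r2=10: X-X
r3=11: XXXX
r4=100: X---X
r5=101: XX--XX
r6=110: X-X-X-X
r7=111: XXXXXXXX
r8=1000: X-------X
r9=1001: XX------XX
r10=1010: X-X-----X-X
r11=1011: XXXX----XXXX
r12=1100: X---X---X---X

Answer: X
XX
X-X
XXXX
X---X
XX--XX
X-X-X-X
XXXXXXXX
X-------X
XX------XX
X-X-----X-X
XXXX----XXXX
X---X---X---X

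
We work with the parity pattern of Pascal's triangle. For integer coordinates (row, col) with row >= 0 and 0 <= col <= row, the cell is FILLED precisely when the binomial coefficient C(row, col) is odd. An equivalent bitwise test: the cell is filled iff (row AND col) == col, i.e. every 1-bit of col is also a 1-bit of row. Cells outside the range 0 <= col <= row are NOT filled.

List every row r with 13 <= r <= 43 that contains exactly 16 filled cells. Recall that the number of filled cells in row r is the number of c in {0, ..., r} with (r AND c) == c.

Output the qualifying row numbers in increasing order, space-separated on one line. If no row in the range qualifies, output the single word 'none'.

Row r has 2^popcount(r) filled cells, so we need popcount(r) = log2(16) = 4.
Scan r = 13..43 and keep those with exactly 4 one-bits:
r=13=1101 popcount=3 -> skip
r=14=1110 popcount=3 -> skip
r=15=1111 popcount=4 -> KEEP
r=16=10000 popcount=1 -> skip
r=17=10001 popcount=2 -> skip
r=18=10010 popcount=2 -> skip
r=19=10011 popcount=3 -> skip
r=20=10100 popcount=2 -> skip
r=21=10101 popcount=3 -> skip
r=22=10110 popcount=3 -> skip
r=23=10111 popcount=4 -> KEEP
r=24=11000 popcount=2 -> skip
r=25=11001 popcount=3 -> skip
r=26=11010 popcount=3 -> skip
r=27=11011 popcount=4 -> KEEP
r=28=11100 popcount=3 -> skip
r=29=11101 popcount=4 -> KEEP
r=30=11110 popcount=4 -> KEEP
r=31=11111 popcount=5 -> skip
r=32=100000 popcount=1 -> skip
r=33=100001 popcount=2 -> skip
r=34=100010 popcount=2 -> skip
r=35=100011 popcount=3 -> skip
r=36=100100 popcount=2 -> skip
r=37=100101 popcount=3 -> skip
r=38=100110 popcount=3 -> skip
r=39=100111 popcount=4 -> KEEP
r=40=101000 popcount=2 -> skip
r=41=101001 popcount=3 -> skip
r=42=101010 popcount=3 -> skip
r=43=101011 popcount=4 -> KEEP
Kept rows: 15 23 27 29 30 39 43

Answer: 15 23 27 29 30 39 43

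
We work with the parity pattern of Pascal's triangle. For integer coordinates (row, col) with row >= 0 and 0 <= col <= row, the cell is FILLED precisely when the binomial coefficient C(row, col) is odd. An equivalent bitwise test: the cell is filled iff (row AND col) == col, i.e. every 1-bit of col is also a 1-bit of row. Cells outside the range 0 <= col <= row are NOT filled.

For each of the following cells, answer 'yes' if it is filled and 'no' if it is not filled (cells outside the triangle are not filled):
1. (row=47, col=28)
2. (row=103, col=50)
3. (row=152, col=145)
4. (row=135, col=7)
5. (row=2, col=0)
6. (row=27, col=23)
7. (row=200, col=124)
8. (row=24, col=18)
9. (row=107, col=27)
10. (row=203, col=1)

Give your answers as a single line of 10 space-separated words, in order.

Answer: no no no yes yes no no no no yes

Derivation:
(47,28): row=0b101111, col=0b11100, row AND col = 0b1100 = 12; 12 != 28 -> empty
(103,50): row=0b1100111, col=0b110010, row AND col = 0b100010 = 34; 34 != 50 -> empty
(152,145): row=0b10011000, col=0b10010001, row AND col = 0b10010000 = 144; 144 != 145 -> empty
(135,7): row=0b10000111, col=0b111, row AND col = 0b111 = 7; 7 == 7 -> filled
(2,0): row=0b10, col=0b0, row AND col = 0b0 = 0; 0 == 0 -> filled
(27,23): row=0b11011, col=0b10111, row AND col = 0b10011 = 19; 19 != 23 -> empty
(200,124): row=0b11001000, col=0b1111100, row AND col = 0b1001000 = 72; 72 != 124 -> empty
(24,18): row=0b11000, col=0b10010, row AND col = 0b10000 = 16; 16 != 18 -> empty
(107,27): row=0b1101011, col=0b11011, row AND col = 0b1011 = 11; 11 != 27 -> empty
(203,1): row=0b11001011, col=0b1, row AND col = 0b1 = 1; 1 == 1 -> filled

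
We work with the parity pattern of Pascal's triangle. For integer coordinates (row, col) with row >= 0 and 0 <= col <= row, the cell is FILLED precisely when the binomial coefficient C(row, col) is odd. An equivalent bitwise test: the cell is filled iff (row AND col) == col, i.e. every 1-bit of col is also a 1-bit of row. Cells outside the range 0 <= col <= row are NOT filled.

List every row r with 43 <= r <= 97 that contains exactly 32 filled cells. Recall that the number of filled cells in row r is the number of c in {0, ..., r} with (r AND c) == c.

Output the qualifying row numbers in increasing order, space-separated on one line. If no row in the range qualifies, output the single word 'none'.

Row r has 2^popcount(r) filled cells, so we need popcount(r) = log2(32) = 5.
Scan r = 43..97 and keep those with exactly 5 one-bits:
r=43=101011 popcount=4 -> skip
r=44=101100 popcount=3 -> skip
r=45=101101 popcount=4 -> skip
r=46=101110 popcount=4 -> skip
r=47=101111 popcount=5 -> KEEP
r=48=110000 popcount=2 -> skip
r=49=110001 popcount=3 -> skip
r=50=110010 popcount=3 -> skip
r=51=110011 popcount=4 -> skip
r=52=110100 popcount=3 -> skip
r=53=110101 popcount=4 -> skip
r=54=110110 popcount=4 -> skip
r=55=110111 popcount=5 -> KEEP
r=56=111000 popcount=3 -> skip
r=57=111001 popcount=4 -> skip
r=58=111010 popcount=4 -> skip
r=59=111011 popcount=5 -> KEEP
r=60=111100 popcount=4 -> skip
r=61=111101 popcount=5 -> KEEP
r=62=111110 popcount=5 -> KEEP
r=63=111111 popcount=6 -> skip
r=64=1000000 popcount=1 -> skip
r=65=1000001 popcount=2 -> skip
r=66=1000010 popcount=2 -> skip
r=67=1000011 popcount=3 -> skip
r=68=1000100 popcount=2 -> skip
r=69=1000101 popcount=3 -> skip
r=70=1000110 popcount=3 -> skip
r=71=1000111 popcount=4 -> skip
r=72=1001000 popcount=2 -> skip
r=73=1001001 popcount=3 -> skip
r=74=1001010 popcount=3 -> skip
r=75=1001011 popcount=4 -> skip
r=76=1001100 popcount=3 -> skip
r=77=1001101 popcount=4 -> skip
r=78=1001110 popcount=4 -> skip
r=79=1001111 popcount=5 -> KEEP
r=80=1010000 popcount=2 -> skip
r=81=1010001 popcount=3 -> skip
r=82=1010010 popcount=3 -> skip
r=83=1010011 popcount=4 -> skip
r=84=1010100 popcount=3 -> skip
r=85=1010101 popcount=4 -> skip
r=86=1010110 popcount=4 -> skip
r=87=1010111 popcount=5 -> KEEP
r=88=1011000 popcount=3 -> skip
r=89=1011001 popcount=4 -> skip
r=90=1011010 popcount=4 -> skip
r=91=1011011 popcount=5 -> KEEP
r=92=1011100 popcount=4 -> skip
r=93=1011101 popcount=5 -> KEEP
r=94=1011110 popcount=5 -> KEEP
r=95=1011111 popcount=6 -> skip
r=96=1100000 popcount=2 -> skip
r=97=1100001 popcount=3 -> skip
Kept rows: 47 55 59 61 62 79 87 91 93 94

Answer: 47 55 59 61 62 79 87 91 93 94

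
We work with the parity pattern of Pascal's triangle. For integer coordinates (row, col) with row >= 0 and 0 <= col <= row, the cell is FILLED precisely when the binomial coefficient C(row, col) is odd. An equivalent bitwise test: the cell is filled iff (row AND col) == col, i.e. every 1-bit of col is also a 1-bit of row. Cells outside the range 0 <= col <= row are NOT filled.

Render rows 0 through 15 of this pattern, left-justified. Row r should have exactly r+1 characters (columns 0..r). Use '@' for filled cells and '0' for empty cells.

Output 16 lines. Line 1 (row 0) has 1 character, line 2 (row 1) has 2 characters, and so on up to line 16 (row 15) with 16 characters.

r0=0: @
r1=1: @@
r2=10: @0@
r3=11: @@@@
r4=100: @000@
r5=101: @@00@@
r6=110: @0@0@0@
r7=111: @@@@@@@@
r8=1000: @0000000@
r9=1001: @@000000@@
r10=1010: @0@00000@0@
r11=1011: @@@@0000@@@@
r12=1100: @000@000@000@
r13=1101: @@00@@00@@00@@
r14=1110: @0@0@0@0@0@0@0@
r15=1111: @@@@@@@@@@@@@@@@

Answer: @
@@
@0@
@@@@
@000@
@@00@@
@0@0@0@
@@@@@@@@
@0000000@
@@000000@@
@0@00000@0@
@@@@0000@@@@
@000@000@000@
@@00@@00@@00@@
@0@0@0@0@0@0@0@
@@@@@@@@@@@@@@@@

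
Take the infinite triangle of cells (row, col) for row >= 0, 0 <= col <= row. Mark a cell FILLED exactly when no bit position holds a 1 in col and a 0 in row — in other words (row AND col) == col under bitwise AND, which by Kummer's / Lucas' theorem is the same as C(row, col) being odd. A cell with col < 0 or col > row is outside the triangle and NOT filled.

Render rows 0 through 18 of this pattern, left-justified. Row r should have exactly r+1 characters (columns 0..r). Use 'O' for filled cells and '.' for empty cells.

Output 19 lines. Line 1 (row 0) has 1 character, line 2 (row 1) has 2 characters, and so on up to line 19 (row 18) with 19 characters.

r0=0: O
r1=1: OO
r2=10: O.O
r3=11: OOOO
r4=100: O...O
r5=101: OO..OO
r6=110: O.O.O.O
r7=111: OOOOOOOO
r8=1000: O.......O
r9=1001: OO......OO
r10=1010: O.O.....O.O
r11=1011: OOOO....OOOO
r12=1100: O...O...O...O
r13=1101: OO..OO..OO..OO
r14=1110: O.O.O.O.O.O.O.O
r15=1111: OOOOOOOOOOOOOOOO
r16=10000: O...............O
r17=10001: OO..............OO
r18=10010: O.O.............O.O

Answer: O
OO
O.O
OOOO
O...O
OO..OO
O.O.O.O
OOOOOOOO
O.......O
OO......OO
O.O.....O.O
OOOO....OOOO
O...O...O...O
OO..OO..OO..OO
O.O.O.O.O.O.O.O
OOOOOOOOOOOOOOOO
O...............O
OO..............OO
O.O.............O.O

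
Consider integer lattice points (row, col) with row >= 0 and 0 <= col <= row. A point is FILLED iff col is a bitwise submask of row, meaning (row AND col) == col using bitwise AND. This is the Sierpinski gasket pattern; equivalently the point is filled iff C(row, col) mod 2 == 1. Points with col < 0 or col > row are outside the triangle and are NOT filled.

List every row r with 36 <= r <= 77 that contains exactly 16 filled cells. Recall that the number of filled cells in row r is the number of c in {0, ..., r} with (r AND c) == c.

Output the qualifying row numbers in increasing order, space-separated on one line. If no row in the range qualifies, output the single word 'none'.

Row r has 2^popcount(r) filled cells, so we need popcount(r) = log2(16) = 4.
Scan r = 36..77 and keep those with exactly 4 one-bits:
r=36=100100 popcount=2 -> skip
r=37=100101 popcount=3 -> skip
r=38=100110 popcount=3 -> skip
r=39=100111 popcount=4 -> KEEP
r=40=101000 popcount=2 -> skip
r=41=101001 popcount=3 -> skip
r=42=101010 popcount=3 -> skip
r=43=101011 popcount=4 -> KEEP
r=44=101100 popcount=3 -> skip
r=45=101101 popcount=4 -> KEEP
r=46=101110 popcount=4 -> KEEP
r=47=101111 popcount=5 -> skip
r=48=110000 popcount=2 -> skip
r=49=110001 popcount=3 -> skip
r=50=110010 popcount=3 -> skip
r=51=110011 popcount=4 -> KEEP
r=52=110100 popcount=3 -> skip
r=53=110101 popcount=4 -> KEEP
r=54=110110 popcount=4 -> KEEP
r=55=110111 popcount=5 -> skip
r=56=111000 popcount=3 -> skip
r=57=111001 popcount=4 -> KEEP
r=58=111010 popcount=4 -> KEEP
r=59=111011 popcount=5 -> skip
r=60=111100 popcount=4 -> KEEP
r=61=111101 popcount=5 -> skip
r=62=111110 popcount=5 -> skip
r=63=111111 popcount=6 -> skip
r=64=1000000 popcount=1 -> skip
r=65=1000001 popcount=2 -> skip
r=66=1000010 popcount=2 -> skip
r=67=1000011 popcount=3 -> skip
r=68=1000100 popcount=2 -> skip
r=69=1000101 popcount=3 -> skip
r=70=1000110 popcount=3 -> skip
r=71=1000111 popcount=4 -> KEEP
r=72=1001000 popcount=2 -> skip
r=73=1001001 popcount=3 -> skip
r=74=1001010 popcount=3 -> skip
r=75=1001011 popcount=4 -> KEEP
r=76=1001100 popcount=3 -> skip
r=77=1001101 popcount=4 -> KEEP
Kept rows: 39 43 45 46 51 53 54 57 58 60 71 75 77

Answer: 39 43 45 46 51 53 54 57 58 60 71 75 77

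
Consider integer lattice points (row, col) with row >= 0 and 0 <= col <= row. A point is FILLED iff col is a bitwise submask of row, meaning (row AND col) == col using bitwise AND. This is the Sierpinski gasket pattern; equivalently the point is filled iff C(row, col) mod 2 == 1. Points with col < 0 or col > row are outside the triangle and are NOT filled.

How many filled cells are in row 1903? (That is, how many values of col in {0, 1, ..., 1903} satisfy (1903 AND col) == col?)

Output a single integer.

1903 in binary = 11101101111
popcount(1903) = number of 1-bits in 11101101111 = 9
A col c satisfies (1903 AND c) == c iff every set bit of c is also set in 1903; each of the 9 set bits of 1903 can independently be on or off in c.
count = 2^9 = 512

Answer: 512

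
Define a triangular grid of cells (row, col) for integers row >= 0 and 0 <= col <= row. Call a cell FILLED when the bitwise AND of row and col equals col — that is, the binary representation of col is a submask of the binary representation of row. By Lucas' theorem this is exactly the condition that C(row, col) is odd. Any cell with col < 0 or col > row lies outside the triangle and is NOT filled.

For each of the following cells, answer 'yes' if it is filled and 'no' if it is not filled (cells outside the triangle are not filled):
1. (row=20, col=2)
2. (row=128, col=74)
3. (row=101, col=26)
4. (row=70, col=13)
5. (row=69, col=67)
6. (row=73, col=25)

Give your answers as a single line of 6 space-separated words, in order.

Answer: no no no no no no

Derivation:
(20,2): row=0b10100, col=0b10, row AND col = 0b0 = 0; 0 != 2 -> empty
(128,74): row=0b10000000, col=0b1001010, row AND col = 0b0 = 0; 0 != 74 -> empty
(101,26): row=0b1100101, col=0b11010, row AND col = 0b0 = 0; 0 != 26 -> empty
(70,13): row=0b1000110, col=0b1101, row AND col = 0b100 = 4; 4 != 13 -> empty
(69,67): row=0b1000101, col=0b1000011, row AND col = 0b1000001 = 65; 65 != 67 -> empty
(73,25): row=0b1001001, col=0b11001, row AND col = 0b1001 = 9; 9 != 25 -> empty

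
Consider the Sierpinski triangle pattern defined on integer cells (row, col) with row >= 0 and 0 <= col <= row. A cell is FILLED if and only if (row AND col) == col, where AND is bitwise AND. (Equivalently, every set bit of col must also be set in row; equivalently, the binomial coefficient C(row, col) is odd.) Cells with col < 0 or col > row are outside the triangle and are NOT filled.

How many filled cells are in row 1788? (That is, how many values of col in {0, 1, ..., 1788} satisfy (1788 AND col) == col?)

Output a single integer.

Answer: 256

Derivation:
1788 in binary = 11011111100
popcount(1788) = number of 1-bits in 11011111100 = 8
A col c satisfies (1788 AND c) == c iff every set bit of c is also set in 1788; each of the 8 set bits of 1788 can independently be on or off in c.
count = 2^8 = 256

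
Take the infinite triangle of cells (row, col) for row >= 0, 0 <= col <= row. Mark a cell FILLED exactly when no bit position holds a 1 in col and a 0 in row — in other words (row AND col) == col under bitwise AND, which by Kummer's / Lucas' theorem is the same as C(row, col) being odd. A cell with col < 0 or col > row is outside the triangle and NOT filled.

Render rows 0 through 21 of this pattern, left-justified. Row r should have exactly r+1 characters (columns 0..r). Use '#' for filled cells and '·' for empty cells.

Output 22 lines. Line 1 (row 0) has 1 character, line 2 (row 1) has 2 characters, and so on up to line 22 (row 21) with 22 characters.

Answer: #
##
#·#
####
#···#
##··##
#·#·#·#
########
#·······#
##······##
#·#·····#·#
####····####
#···#···#···#
##··##··##··##
#·#·#·#·#·#·#·#
################
#···············#
##··············##
#·#·············#·#
####············####
#···#···········#···#
##··##··········##··##

Derivation:
r0=0: #
r1=1: ##
r2=10: #·#
r3=11: ####
r4=100: #···#
r5=101: ##··##
r6=110: #·#·#·#
r7=111: ########
r8=1000: #·······#
r9=1001: ##······##
r10=1010: #·#·····#·#
r11=1011: ####····####
r12=1100: #···#···#···#
r13=1101: ##··##··##··##
r14=1110: #·#·#·#·#·#·#·#
r15=1111: ################
r16=10000: #···············#
r17=10001: ##··············##
r18=10010: #·#·············#·#
r19=10011: ####············####
r20=10100: #···#···········#···#
r21=10101: ##··##··········##··##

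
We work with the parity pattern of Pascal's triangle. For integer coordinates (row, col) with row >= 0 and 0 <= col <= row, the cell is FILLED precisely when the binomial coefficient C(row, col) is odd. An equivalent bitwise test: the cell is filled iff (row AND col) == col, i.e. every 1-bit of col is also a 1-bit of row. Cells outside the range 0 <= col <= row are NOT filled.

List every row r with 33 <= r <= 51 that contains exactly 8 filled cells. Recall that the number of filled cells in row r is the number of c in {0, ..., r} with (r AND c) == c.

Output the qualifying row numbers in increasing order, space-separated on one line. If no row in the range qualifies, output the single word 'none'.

Answer: 35 37 38 41 42 44 49 50

Derivation:
Row r has 2^popcount(r) filled cells, so we need popcount(r) = log2(8) = 3.
Scan r = 33..51 and keep those with exactly 3 one-bits:
r=33=100001 popcount=2 -> skip
r=34=100010 popcount=2 -> skip
r=35=100011 popcount=3 -> KEEP
r=36=100100 popcount=2 -> skip
r=37=100101 popcount=3 -> KEEP
r=38=100110 popcount=3 -> KEEP
r=39=100111 popcount=4 -> skip
r=40=101000 popcount=2 -> skip
r=41=101001 popcount=3 -> KEEP
r=42=101010 popcount=3 -> KEEP
r=43=101011 popcount=4 -> skip
r=44=101100 popcount=3 -> KEEP
r=45=101101 popcount=4 -> skip
r=46=101110 popcount=4 -> skip
r=47=101111 popcount=5 -> skip
r=48=110000 popcount=2 -> skip
r=49=110001 popcount=3 -> KEEP
r=50=110010 popcount=3 -> KEEP
r=51=110011 popcount=4 -> skip
Kept rows: 35 37 38 41 42 44 49 50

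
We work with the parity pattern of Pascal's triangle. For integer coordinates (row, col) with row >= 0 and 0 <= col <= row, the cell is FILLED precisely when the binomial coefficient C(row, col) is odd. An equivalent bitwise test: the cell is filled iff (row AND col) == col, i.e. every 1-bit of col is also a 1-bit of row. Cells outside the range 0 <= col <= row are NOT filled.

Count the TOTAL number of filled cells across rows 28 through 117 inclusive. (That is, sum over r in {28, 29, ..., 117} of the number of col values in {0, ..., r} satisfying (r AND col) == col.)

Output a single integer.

r28=11100 pc3: +8 =8
r29=11101 pc4: +16 =24
r30=11110 pc4: +16 =40
r31=11111 pc5: +32 =72
r32=100000 pc1: +2 =74
r33=100001 pc2: +4 =78
r34=100010 pc2: +4 =82
r35=100011 pc3: +8 =90
r36=100100 pc2: +4 =94
r37=100101 pc3: +8 =102
r38=100110 pc3: +8 =110
r39=100111 pc4: +16 =126
r40=101000 pc2: +4 =130
r41=101001 pc3: +8 =138
r42=101010 pc3: +8 =146
r43=101011 pc4: +16 =162
r44=101100 pc3: +8 =170
r45=101101 pc4: +16 =186
r46=101110 pc4: +16 =202
r47=101111 pc5: +32 =234
r48=110000 pc2: +4 =238
r49=110001 pc3: +8 =246
r50=110010 pc3: +8 =254
r51=110011 pc4: +16 =270
r52=110100 pc3: +8 =278
r53=110101 pc4: +16 =294
r54=110110 pc4: +16 =310
r55=110111 pc5: +32 =342
r56=111000 pc3: +8 =350
r57=111001 pc4: +16 =366
r58=111010 pc4: +16 =382
r59=111011 pc5: +32 =414
r60=111100 pc4: +16 =430
r61=111101 pc5: +32 =462
r62=111110 pc5: +32 =494
r63=111111 pc6: +64 =558
r64=1000000 pc1: +2 =560
r65=1000001 pc2: +4 =564
r66=1000010 pc2: +4 =568
r67=1000011 pc3: +8 =576
r68=1000100 pc2: +4 =580
r69=1000101 pc3: +8 =588
r70=1000110 pc3: +8 =596
r71=1000111 pc4: +16 =612
r72=1001000 pc2: +4 =616
r73=1001001 pc3: +8 =624
r74=1001010 pc3: +8 =632
r75=1001011 pc4: +16 =648
r76=1001100 pc3: +8 =656
r77=1001101 pc4: +16 =672
r78=1001110 pc4: +16 =688
r79=1001111 pc5: +32 =720
r80=1010000 pc2: +4 =724
r81=1010001 pc3: +8 =732
r82=1010010 pc3: +8 =740
r83=1010011 pc4: +16 =756
r84=1010100 pc3: +8 =764
r85=1010101 pc4: +16 =780
r86=1010110 pc4: +16 =796
r87=1010111 pc5: +32 =828
r88=1011000 pc3: +8 =836
r89=1011001 pc4: +16 =852
r90=1011010 pc4: +16 =868
r91=1011011 pc5: +32 =900
r92=1011100 pc4: +16 =916
r93=1011101 pc5: +32 =948
r94=1011110 pc5: +32 =980
r95=1011111 pc6: +64 =1044
r96=1100000 pc2: +4 =1048
r97=1100001 pc3: +8 =1056
r98=1100010 pc3: +8 =1064
r99=1100011 pc4: +16 =1080
r100=1100100 pc3: +8 =1088
r101=1100101 pc4: +16 =1104
r102=1100110 pc4: +16 =1120
r103=1100111 pc5: +32 =1152
r104=1101000 pc3: +8 =1160
r105=1101001 pc4: +16 =1176
r106=1101010 pc4: +16 =1192
r107=1101011 pc5: +32 =1224
r108=1101100 pc4: +16 =1240
r109=1101101 pc5: +32 =1272
r110=1101110 pc5: +32 =1304
r111=1101111 pc6: +64 =1368
r112=1110000 pc3: +8 =1376
r113=1110001 pc4: +16 =1392
r114=1110010 pc4: +16 =1408
r115=1110011 pc5: +32 =1440
r116=1110100 pc4: +16 =1456
r117=1110101 pc5: +32 =1488

Answer: 1488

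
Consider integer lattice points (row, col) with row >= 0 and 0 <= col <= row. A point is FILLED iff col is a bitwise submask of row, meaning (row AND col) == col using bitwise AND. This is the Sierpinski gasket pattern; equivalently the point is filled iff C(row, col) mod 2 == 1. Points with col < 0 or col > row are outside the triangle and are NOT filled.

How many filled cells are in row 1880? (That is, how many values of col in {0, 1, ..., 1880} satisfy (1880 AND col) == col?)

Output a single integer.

1880 in binary = 11101011000
popcount(1880) = number of 1-bits in 11101011000 = 6
A col c satisfies (1880 AND c) == c iff every set bit of c is also set in 1880; each of the 6 set bits of 1880 can independently be on or off in c.
count = 2^6 = 64

Answer: 64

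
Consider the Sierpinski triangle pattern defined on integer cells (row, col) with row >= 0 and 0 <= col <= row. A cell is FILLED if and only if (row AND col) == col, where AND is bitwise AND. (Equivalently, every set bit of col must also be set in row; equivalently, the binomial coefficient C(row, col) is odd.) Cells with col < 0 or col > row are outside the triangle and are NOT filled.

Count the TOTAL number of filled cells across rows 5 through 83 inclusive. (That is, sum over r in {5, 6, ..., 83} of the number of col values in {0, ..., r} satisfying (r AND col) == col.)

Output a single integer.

r5=101 pc2: +4 =4
r6=110 pc2: +4 =8
r7=111 pc3: +8 =16
r8=1000 pc1: +2 =18
r9=1001 pc2: +4 =22
r10=1010 pc2: +4 =26
r11=1011 pc3: +8 =34
r12=1100 pc2: +4 =38
r13=1101 pc3: +8 =46
r14=1110 pc3: +8 =54
r15=1111 pc4: +16 =70
r16=10000 pc1: +2 =72
r17=10001 pc2: +4 =76
r18=10010 pc2: +4 =80
r19=10011 pc3: +8 =88
r20=10100 pc2: +4 =92
r21=10101 pc3: +8 =100
r22=10110 pc3: +8 =108
r23=10111 pc4: +16 =124
r24=11000 pc2: +4 =128
r25=11001 pc3: +8 =136
r26=11010 pc3: +8 =144
r27=11011 pc4: +16 =160
r28=11100 pc3: +8 =168
r29=11101 pc4: +16 =184
r30=11110 pc4: +16 =200
r31=11111 pc5: +32 =232
r32=100000 pc1: +2 =234
r33=100001 pc2: +4 =238
r34=100010 pc2: +4 =242
r35=100011 pc3: +8 =250
r36=100100 pc2: +4 =254
r37=100101 pc3: +8 =262
r38=100110 pc3: +8 =270
r39=100111 pc4: +16 =286
r40=101000 pc2: +4 =290
r41=101001 pc3: +8 =298
r42=101010 pc3: +8 =306
r43=101011 pc4: +16 =322
r44=101100 pc3: +8 =330
r45=101101 pc4: +16 =346
r46=101110 pc4: +16 =362
r47=101111 pc5: +32 =394
r48=110000 pc2: +4 =398
r49=110001 pc3: +8 =406
r50=110010 pc3: +8 =414
r51=110011 pc4: +16 =430
r52=110100 pc3: +8 =438
r53=110101 pc4: +16 =454
r54=110110 pc4: +16 =470
r55=110111 pc5: +32 =502
r56=111000 pc3: +8 =510
r57=111001 pc4: +16 =526
r58=111010 pc4: +16 =542
r59=111011 pc5: +32 =574
r60=111100 pc4: +16 =590
r61=111101 pc5: +32 =622
r62=111110 pc5: +32 =654
r63=111111 pc6: +64 =718
r64=1000000 pc1: +2 =720
r65=1000001 pc2: +4 =724
r66=1000010 pc2: +4 =728
r67=1000011 pc3: +8 =736
r68=1000100 pc2: +4 =740
r69=1000101 pc3: +8 =748
r70=1000110 pc3: +8 =756
r71=1000111 pc4: +16 =772
r72=1001000 pc2: +4 =776
r73=1001001 pc3: +8 =784
r74=1001010 pc3: +8 =792
r75=1001011 pc4: +16 =808
r76=1001100 pc3: +8 =816
r77=1001101 pc4: +16 =832
r78=1001110 pc4: +16 =848
r79=1001111 pc5: +32 =880
r80=1010000 pc2: +4 =884
r81=1010001 pc3: +8 =892
r82=1010010 pc3: +8 =900
r83=1010011 pc4: +16 =916

Answer: 916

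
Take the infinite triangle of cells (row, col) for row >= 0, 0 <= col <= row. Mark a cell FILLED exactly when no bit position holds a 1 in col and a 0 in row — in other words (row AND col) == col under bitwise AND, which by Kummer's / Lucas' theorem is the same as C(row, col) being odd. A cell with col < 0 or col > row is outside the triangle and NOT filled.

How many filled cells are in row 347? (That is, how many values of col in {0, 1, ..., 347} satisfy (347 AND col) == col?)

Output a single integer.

Answer: 64

Derivation:
347 in binary = 101011011
popcount(347) = number of 1-bits in 101011011 = 6
A col c satisfies (347 AND c) == c iff every set bit of c is also set in 347; each of the 6 set bits of 347 can independently be on or off in c.
count = 2^6 = 64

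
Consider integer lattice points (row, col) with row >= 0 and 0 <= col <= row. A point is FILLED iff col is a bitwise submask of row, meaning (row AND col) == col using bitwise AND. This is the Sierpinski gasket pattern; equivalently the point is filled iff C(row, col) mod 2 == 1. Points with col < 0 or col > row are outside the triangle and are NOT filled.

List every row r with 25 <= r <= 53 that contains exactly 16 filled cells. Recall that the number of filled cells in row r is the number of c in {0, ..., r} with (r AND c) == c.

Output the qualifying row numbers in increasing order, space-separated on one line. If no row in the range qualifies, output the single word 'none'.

Answer: 27 29 30 39 43 45 46 51 53

Derivation:
Row r has 2^popcount(r) filled cells, so we need popcount(r) = log2(16) = 4.
Scan r = 25..53 and keep those with exactly 4 one-bits:
r=25=11001 popcount=3 -> skip
r=26=11010 popcount=3 -> skip
r=27=11011 popcount=4 -> KEEP
r=28=11100 popcount=3 -> skip
r=29=11101 popcount=4 -> KEEP
r=30=11110 popcount=4 -> KEEP
r=31=11111 popcount=5 -> skip
r=32=100000 popcount=1 -> skip
r=33=100001 popcount=2 -> skip
r=34=100010 popcount=2 -> skip
r=35=100011 popcount=3 -> skip
r=36=100100 popcount=2 -> skip
r=37=100101 popcount=3 -> skip
r=38=100110 popcount=3 -> skip
r=39=100111 popcount=4 -> KEEP
r=40=101000 popcount=2 -> skip
r=41=101001 popcount=3 -> skip
r=42=101010 popcount=3 -> skip
r=43=101011 popcount=4 -> KEEP
r=44=101100 popcount=3 -> skip
r=45=101101 popcount=4 -> KEEP
r=46=101110 popcount=4 -> KEEP
r=47=101111 popcount=5 -> skip
r=48=110000 popcount=2 -> skip
r=49=110001 popcount=3 -> skip
r=50=110010 popcount=3 -> skip
r=51=110011 popcount=4 -> KEEP
r=52=110100 popcount=3 -> skip
r=53=110101 popcount=4 -> KEEP
Kept rows: 27 29 30 39 43 45 46 51 53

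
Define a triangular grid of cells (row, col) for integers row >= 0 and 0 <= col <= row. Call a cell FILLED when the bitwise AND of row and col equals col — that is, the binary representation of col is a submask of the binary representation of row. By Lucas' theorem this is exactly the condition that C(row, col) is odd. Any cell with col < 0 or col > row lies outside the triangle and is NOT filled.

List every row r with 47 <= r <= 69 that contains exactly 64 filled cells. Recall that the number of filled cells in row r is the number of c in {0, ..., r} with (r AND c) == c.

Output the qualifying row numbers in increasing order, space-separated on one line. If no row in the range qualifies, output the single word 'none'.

Row r has 2^popcount(r) filled cells, so we need popcount(r) = log2(64) = 6.
Scan r = 47..69 and keep those with exactly 6 one-bits:
r=47=101111 popcount=5 -> skip
r=48=110000 popcount=2 -> skip
r=49=110001 popcount=3 -> skip
r=50=110010 popcount=3 -> skip
r=51=110011 popcount=4 -> skip
r=52=110100 popcount=3 -> skip
r=53=110101 popcount=4 -> skip
r=54=110110 popcount=4 -> skip
r=55=110111 popcount=5 -> skip
r=56=111000 popcount=3 -> skip
r=57=111001 popcount=4 -> skip
r=58=111010 popcount=4 -> skip
r=59=111011 popcount=5 -> skip
r=60=111100 popcount=4 -> skip
r=61=111101 popcount=5 -> skip
r=62=111110 popcount=5 -> skip
r=63=111111 popcount=6 -> KEEP
r=64=1000000 popcount=1 -> skip
r=65=1000001 popcount=2 -> skip
r=66=1000010 popcount=2 -> skip
r=67=1000011 popcount=3 -> skip
r=68=1000100 popcount=2 -> skip
r=69=1000101 popcount=3 -> skip
Kept rows: 63

Answer: 63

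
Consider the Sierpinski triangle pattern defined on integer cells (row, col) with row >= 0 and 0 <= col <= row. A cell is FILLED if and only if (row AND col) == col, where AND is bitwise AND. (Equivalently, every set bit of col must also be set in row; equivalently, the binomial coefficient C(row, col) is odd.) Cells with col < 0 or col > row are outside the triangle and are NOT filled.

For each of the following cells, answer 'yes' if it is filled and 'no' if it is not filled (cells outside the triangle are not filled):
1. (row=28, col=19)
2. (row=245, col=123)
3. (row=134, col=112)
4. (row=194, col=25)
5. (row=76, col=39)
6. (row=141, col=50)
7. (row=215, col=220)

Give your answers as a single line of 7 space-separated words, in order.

(28,19): row=0b11100, col=0b10011, row AND col = 0b10000 = 16; 16 != 19 -> empty
(245,123): row=0b11110101, col=0b1111011, row AND col = 0b1110001 = 113; 113 != 123 -> empty
(134,112): row=0b10000110, col=0b1110000, row AND col = 0b0 = 0; 0 != 112 -> empty
(194,25): row=0b11000010, col=0b11001, row AND col = 0b0 = 0; 0 != 25 -> empty
(76,39): row=0b1001100, col=0b100111, row AND col = 0b100 = 4; 4 != 39 -> empty
(141,50): row=0b10001101, col=0b110010, row AND col = 0b0 = 0; 0 != 50 -> empty
(215,220): col outside [0, 215] -> not filled

Answer: no no no no no no no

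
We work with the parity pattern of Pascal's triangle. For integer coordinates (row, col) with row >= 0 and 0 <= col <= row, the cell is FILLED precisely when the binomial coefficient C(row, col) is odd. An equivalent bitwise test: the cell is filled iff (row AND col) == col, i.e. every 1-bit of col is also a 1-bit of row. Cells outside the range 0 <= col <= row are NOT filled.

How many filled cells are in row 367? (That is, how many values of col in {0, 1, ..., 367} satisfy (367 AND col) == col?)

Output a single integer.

Answer: 128

Derivation:
367 in binary = 101101111
popcount(367) = number of 1-bits in 101101111 = 7
A col c satisfies (367 AND c) == c iff every set bit of c is also set in 367; each of the 7 set bits of 367 can independently be on or off in c.
count = 2^7 = 128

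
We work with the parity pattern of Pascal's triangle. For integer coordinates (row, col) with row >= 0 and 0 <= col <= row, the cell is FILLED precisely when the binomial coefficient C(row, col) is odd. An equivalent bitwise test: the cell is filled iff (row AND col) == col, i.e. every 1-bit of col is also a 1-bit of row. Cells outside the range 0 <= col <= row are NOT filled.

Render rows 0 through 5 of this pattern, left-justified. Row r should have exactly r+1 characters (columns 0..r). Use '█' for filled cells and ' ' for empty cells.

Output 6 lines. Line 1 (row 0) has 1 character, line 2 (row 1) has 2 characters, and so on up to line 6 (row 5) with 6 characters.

Answer: █
██
█ █
████
█   █
██  ██

Derivation:
r0=0: █
r1=1: ██
r2=10: █ █
r3=11: ████
r4=100: █   █
r5=101: ██  ██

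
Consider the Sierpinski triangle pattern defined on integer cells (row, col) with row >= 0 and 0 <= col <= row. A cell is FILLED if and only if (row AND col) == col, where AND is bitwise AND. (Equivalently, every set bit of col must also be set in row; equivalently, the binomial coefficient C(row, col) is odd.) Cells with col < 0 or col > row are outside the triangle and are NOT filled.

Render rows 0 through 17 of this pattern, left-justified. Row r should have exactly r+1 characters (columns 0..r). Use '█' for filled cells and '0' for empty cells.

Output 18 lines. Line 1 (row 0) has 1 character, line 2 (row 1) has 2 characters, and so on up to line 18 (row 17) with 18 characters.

Answer: █
██
█0█
████
█000█
██00██
█0█0█0█
████████
█0000000█
██000000██
█0█00000█0█
████0000████
█000█000█000█
██00██00██00██
█0█0█0█0█0█0█0█
████████████████
█000000000000000█
██00000000000000██

Derivation:
r0=0: █
r1=1: ██
r2=10: █0█
r3=11: ████
r4=100: █000█
r5=101: ██00██
r6=110: █0█0█0█
r7=111: ████████
r8=1000: █0000000█
r9=1001: ██000000██
r10=1010: █0█00000█0█
r11=1011: ████0000████
r12=1100: █000█000█000█
r13=1101: ██00██00██00██
r14=1110: █0█0█0█0█0█0█0█
r15=1111: ████████████████
r16=10000: █000000000000000█
r17=10001: ██00000000000000██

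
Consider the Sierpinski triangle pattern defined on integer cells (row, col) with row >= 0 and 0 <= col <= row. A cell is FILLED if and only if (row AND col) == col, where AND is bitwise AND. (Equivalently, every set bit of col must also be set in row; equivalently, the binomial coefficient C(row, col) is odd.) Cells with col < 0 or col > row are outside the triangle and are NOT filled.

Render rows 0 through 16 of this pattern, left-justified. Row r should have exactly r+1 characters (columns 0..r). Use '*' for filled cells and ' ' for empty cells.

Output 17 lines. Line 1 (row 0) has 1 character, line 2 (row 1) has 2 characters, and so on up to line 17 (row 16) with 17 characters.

r0=0: *
r1=1: **
r2=10: * *
r3=11: ****
r4=100: *   *
r5=101: **  **
r6=110: * * * *
r7=111: ********
r8=1000: *       *
r9=1001: **      **
r10=1010: * *     * *
r11=1011: ****    ****
r12=1100: *   *   *   *
r13=1101: **  **  **  **
r14=1110: * * * * * * * *
r15=1111: ****************
r16=10000: *               *

Answer: *
**
* *
****
*   *
**  **
* * * *
********
*       *
**      **
* *     * *
****    ****
*   *   *   *
**  **  **  **
* * * * * * * *
****************
*               *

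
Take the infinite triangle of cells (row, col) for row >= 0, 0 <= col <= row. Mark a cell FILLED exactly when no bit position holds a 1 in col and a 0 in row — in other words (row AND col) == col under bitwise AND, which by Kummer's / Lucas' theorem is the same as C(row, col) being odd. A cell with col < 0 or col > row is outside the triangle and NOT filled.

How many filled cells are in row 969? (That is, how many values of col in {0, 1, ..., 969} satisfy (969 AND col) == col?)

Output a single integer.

Answer: 64

Derivation:
969 in binary = 1111001001
popcount(969) = number of 1-bits in 1111001001 = 6
A col c satisfies (969 AND c) == c iff every set bit of c is also set in 969; each of the 6 set bits of 969 can independently be on or off in c.
count = 2^6 = 64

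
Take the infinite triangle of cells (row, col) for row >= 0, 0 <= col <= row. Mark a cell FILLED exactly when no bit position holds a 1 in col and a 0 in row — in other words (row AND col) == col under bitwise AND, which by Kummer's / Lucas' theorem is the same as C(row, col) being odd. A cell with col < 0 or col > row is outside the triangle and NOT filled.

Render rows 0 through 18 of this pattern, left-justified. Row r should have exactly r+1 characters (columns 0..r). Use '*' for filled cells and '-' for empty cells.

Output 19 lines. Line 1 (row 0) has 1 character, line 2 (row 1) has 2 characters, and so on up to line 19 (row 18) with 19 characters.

r0=0: *
r1=1: **
r2=10: *-*
r3=11: ****
r4=100: *---*
r5=101: **--**
r6=110: *-*-*-*
r7=111: ********
r8=1000: *-------*
r9=1001: **------**
r10=1010: *-*-----*-*
r11=1011: ****----****
r12=1100: *---*---*---*
r13=1101: **--**--**--**
r14=1110: *-*-*-*-*-*-*-*
r15=1111: ****************
r16=10000: *---------------*
r17=10001: **--------------**
r18=10010: *-*-------------*-*

Answer: *
**
*-*
****
*---*
**--**
*-*-*-*
********
*-------*
**------**
*-*-----*-*
****----****
*---*---*---*
**--**--**--**
*-*-*-*-*-*-*-*
****************
*---------------*
**--------------**
*-*-------------*-*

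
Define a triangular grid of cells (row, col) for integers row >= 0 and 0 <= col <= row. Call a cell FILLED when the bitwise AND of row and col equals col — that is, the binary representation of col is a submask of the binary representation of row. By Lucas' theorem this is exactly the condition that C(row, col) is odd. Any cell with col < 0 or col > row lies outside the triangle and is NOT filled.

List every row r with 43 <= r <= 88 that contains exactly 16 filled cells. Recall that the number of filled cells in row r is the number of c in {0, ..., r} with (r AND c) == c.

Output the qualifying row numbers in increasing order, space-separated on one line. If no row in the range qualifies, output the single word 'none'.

Row r has 2^popcount(r) filled cells, so we need popcount(r) = log2(16) = 4.
Scan r = 43..88 and keep those with exactly 4 one-bits:
r=43=101011 popcount=4 -> KEEP
r=44=101100 popcount=3 -> skip
r=45=101101 popcount=4 -> KEEP
r=46=101110 popcount=4 -> KEEP
r=47=101111 popcount=5 -> skip
r=48=110000 popcount=2 -> skip
r=49=110001 popcount=3 -> skip
r=50=110010 popcount=3 -> skip
r=51=110011 popcount=4 -> KEEP
r=52=110100 popcount=3 -> skip
r=53=110101 popcount=4 -> KEEP
r=54=110110 popcount=4 -> KEEP
r=55=110111 popcount=5 -> skip
r=56=111000 popcount=3 -> skip
r=57=111001 popcount=4 -> KEEP
r=58=111010 popcount=4 -> KEEP
r=59=111011 popcount=5 -> skip
r=60=111100 popcount=4 -> KEEP
r=61=111101 popcount=5 -> skip
r=62=111110 popcount=5 -> skip
r=63=111111 popcount=6 -> skip
r=64=1000000 popcount=1 -> skip
r=65=1000001 popcount=2 -> skip
r=66=1000010 popcount=2 -> skip
r=67=1000011 popcount=3 -> skip
r=68=1000100 popcount=2 -> skip
r=69=1000101 popcount=3 -> skip
r=70=1000110 popcount=3 -> skip
r=71=1000111 popcount=4 -> KEEP
r=72=1001000 popcount=2 -> skip
r=73=1001001 popcount=3 -> skip
r=74=1001010 popcount=3 -> skip
r=75=1001011 popcount=4 -> KEEP
r=76=1001100 popcount=3 -> skip
r=77=1001101 popcount=4 -> KEEP
r=78=1001110 popcount=4 -> KEEP
r=79=1001111 popcount=5 -> skip
r=80=1010000 popcount=2 -> skip
r=81=1010001 popcount=3 -> skip
r=82=1010010 popcount=3 -> skip
r=83=1010011 popcount=4 -> KEEP
r=84=1010100 popcount=3 -> skip
r=85=1010101 popcount=4 -> KEEP
r=86=1010110 popcount=4 -> KEEP
r=87=1010111 popcount=5 -> skip
r=88=1011000 popcount=3 -> skip
Kept rows: 43 45 46 51 53 54 57 58 60 71 75 77 78 83 85 86

Answer: 43 45 46 51 53 54 57 58 60 71 75 77 78 83 85 86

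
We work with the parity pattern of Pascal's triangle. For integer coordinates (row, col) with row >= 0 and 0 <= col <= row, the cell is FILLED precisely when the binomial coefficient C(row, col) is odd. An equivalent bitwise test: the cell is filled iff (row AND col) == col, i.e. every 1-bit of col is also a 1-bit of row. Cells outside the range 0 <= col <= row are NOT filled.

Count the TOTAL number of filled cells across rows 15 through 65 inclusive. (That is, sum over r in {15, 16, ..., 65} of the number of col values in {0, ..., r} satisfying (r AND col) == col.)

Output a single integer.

r15=1111 pc4: +16 =16
r16=10000 pc1: +2 =18
r17=10001 pc2: +4 =22
r18=10010 pc2: +4 =26
r19=10011 pc3: +8 =34
r20=10100 pc2: +4 =38
r21=10101 pc3: +8 =46
r22=10110 pc3: +8 =54
r23=10111 pc4: +16 =70
r24=11000 pc2: +4 =74
r25=11001 pc3: +8 =82
r26=11010 pc3: +8 =90
r27=11011 pc4: +16 =106
r28=11100 pc3: +8 =114
r29=11101 pc4: +16 =130
r30=11110 pc4: +16 =146
r31=11111 pc5: +32 =178
r32=100000 pc1: +2 =180
r33=100001 pc2: +4 =184
r34=100010 pc2: +4 =188
r35=100011 pc3: +8 =196
r36=100100 pc2: +4 =200
r37=100101 pc3: +8 =208
r38=100110 pc3: +8 =216
r39=100111 pc4: +16 =232
r40=101000 pc2: +4 =236
r41=101001 pc3: +8 =244
r42=101010 pc3: +8 =252
r43=101011 pc4: +16 =268
r44=101100 pc3: +8 =276
r45=101101 pc4: +16 =292
r46=101110 pc4: +16 =308
r47=101111 pc5: +32 =340
r48=110000 pc2: +4 =344
r49=110001 pc3: +8 =352
r50=110010 pc3: +8 =360
r51=110011 pc4: +16 =376
r52=110100 pc3: +8 =384
r53=110101 pc4: +16 =400
r54=110110 pc4: +16 =416
r55=110111 pc5: +32 =448
r56=111000 pc3: +8 =456
r57=111001 pc4: +16 =472
r58=111010 pc4: +16 =488
r59=111011 pc5: +32 =520
r60=111100 pc4: +16 =536
r61=111101 pc5: +32 =568
r62=111110 pc5: +32 =600
r63=111111 pc6: +64 =664
r64=1000000 pc1: +2 =666
r65=1000001 pc2: +4 =670

Answer: 670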